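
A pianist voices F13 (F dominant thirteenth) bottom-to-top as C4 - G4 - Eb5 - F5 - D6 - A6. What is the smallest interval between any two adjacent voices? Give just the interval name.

M2

Adjacent intervals: C4→G4 = perfect fifth; G4→Eb5 = minor sixth; Eb5→F5 = major second; F5→D6 = major sixth; D6→A6 = perfect fifth.
The smallest is Eb5 to F5, a major second (2 semitones).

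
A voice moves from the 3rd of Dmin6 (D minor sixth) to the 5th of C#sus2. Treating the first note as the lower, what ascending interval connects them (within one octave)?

augmented 2nd

The 3rd of Dmin6 (D minor sixth) is F; the 5th of C#sus2 is G#.
F up to G# is 3 semitones, a half step wider than a major second, so the interval is augmented.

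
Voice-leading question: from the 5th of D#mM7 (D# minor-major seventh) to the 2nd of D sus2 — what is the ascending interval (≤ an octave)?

The 5th of D#mM7 (D# minor-major seventh) is A#; the 2nd of D sus2 is E.
5 letter names make it a fifth; at 6 semitones (a half step narrower than perfect) the quality is diminished.

diminished fifth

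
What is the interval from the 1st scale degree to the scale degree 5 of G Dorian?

Spelling G Dorian: G A Bb C D E F.
That puts G below D.
G up to D spans 5 letter names and 7 semitones — a perfect fifth.

perfect 5th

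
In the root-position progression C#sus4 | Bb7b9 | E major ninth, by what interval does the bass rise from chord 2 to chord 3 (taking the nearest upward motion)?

The roots are Bb and E.
4 letter names make it a fourth; at 6 semitones (a half step wider than perfect) the quality is augmented.

augmented fourth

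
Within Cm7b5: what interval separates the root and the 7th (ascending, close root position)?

Spelling the chord: C–Eb–Gb–Bb.
So we need the interval from C up to Bb.
From C to Bb: 10 semitones over a seventh = minor.

minor seventh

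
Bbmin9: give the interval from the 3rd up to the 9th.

major seventh

Bbm9: Bb-Db-F-Ab-C.
The 3rd is Db and the 9th is C.
From Db to C is 11 semitones, exactly the major seventh.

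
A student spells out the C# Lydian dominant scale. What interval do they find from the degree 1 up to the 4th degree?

augmented fourth

Spelling the C# Lydian dominant scale: C# D# E# F## G# A# B.
That puts C# below F##.
From C# to F##: 6 semitones over a fourth = augmented.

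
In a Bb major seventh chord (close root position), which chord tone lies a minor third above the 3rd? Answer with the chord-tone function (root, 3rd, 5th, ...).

Spelling the chord: Bb-D-F-A.
The 3rd is D. A minor third above D is F.
F is the chord's 5th.

5th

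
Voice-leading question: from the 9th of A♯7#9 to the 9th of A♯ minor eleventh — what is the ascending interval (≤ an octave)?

The 9th of A♯7#9 is B𝄪; the 9th of A♯ minor eleventh is B♯.
B𝄪 up to B♯ is 11 semitones, a half step narrower than a perfect octave, so the interval is diminished.

d8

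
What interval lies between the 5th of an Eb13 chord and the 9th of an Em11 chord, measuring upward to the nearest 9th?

augmented fifth

Eb13 has Bb as its 5th, and Em11 has F# as its 9th.
Bb up to F# is 8 semitones, a half step wider than a perfect fifth, so the interval is augmented.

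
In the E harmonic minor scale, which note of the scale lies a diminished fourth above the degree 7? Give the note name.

The scale is E F# G A B C D#.
The degree 7 is D#; a diminished fourth above that is G — scale degree 3.

G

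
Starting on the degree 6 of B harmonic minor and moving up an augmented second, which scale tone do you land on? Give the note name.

A#

The scale is B C♯ D E F♯ G A♯.
The degree 6 is G; an augmented second above that is A♯ — scale degree 7.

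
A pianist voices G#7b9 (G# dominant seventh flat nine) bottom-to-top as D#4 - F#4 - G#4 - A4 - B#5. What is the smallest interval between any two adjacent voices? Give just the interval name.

minor second

Adjacent intervals: D#4→F#4 = minor third; F#4→G#4 = major second; G#4→A4 = minor second; A4→B#5 = augmented ninth.
The smallest is G#4 to A4, a minor second (1 semitone).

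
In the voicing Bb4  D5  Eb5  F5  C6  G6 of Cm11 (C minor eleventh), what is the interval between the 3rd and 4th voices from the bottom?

M2

Those voices are Eb5 and F5.
Eb up to F spans 2 letter names and 2 semitones — a major second.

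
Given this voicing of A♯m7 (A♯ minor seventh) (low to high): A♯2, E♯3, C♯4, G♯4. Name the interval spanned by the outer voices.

The outer voices are A♯2 and G♯4.
14 letter names make it a fourteenth; at 22 semitones (a half step narrower than major) the quality is minor.

minor 14th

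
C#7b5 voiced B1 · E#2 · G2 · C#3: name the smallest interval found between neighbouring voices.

Adjacent intervals: B1→E#2 = augmented fourth; E#2→G2 = diminished third; G2→C#3 = augmented fourth.
The smallest is E#2 to G2, a diminished third (2 semitones).

diminished 3rd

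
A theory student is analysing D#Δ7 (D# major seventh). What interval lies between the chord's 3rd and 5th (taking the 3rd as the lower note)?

minor third

The chord tones of D# major seventh are D# F## A# C##.
So we need the interval from F## up to A#.
3 letter names make it a third; at 3 semitones (a half step narrower than major) the quality is minor.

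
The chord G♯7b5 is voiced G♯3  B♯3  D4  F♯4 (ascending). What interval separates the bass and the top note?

minor seventh

The outer voices are G♯3 and F♯4.
From G♯ to F♯: 10 semitones over a seventh = minor.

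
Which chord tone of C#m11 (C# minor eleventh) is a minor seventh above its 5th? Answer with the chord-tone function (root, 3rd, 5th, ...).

11th

C# minor eleventh: C# E G# B D# F#.
The 5th is G#. A minor seventh above G# is F#.
F# is the chord's 11th.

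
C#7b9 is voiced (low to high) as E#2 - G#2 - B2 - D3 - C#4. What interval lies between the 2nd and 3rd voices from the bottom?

Those voices are G#2 and B2.
G# up to B is 3 semitones, a half step narrower than a major third, so the interval is minor.

m3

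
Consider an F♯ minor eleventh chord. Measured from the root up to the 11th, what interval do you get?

F♯m11 (F♯ minor eleventh): F♯, A, C♯, E, G♯, B.
The root is F♯ and the 11th is B.
F♯ up to B spans 11 letter names and 17 semitones — a perfect eleventh.

perfect eleventh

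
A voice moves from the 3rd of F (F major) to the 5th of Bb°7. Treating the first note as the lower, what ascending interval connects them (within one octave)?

F (F major) has A as its 3rd, and Bb°7 has Fb as its 5th.
From A to Fb: 7 semitones over a sixth = diminished.

diminished sixth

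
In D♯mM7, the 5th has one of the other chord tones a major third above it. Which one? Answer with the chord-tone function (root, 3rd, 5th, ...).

7th

The chord tones of D♯mM7 are D♯ F♯ A♯ C𝄪.
The 5th is A♯. A major third above A♯ is C𝄪.
C𝄪 is the chord's 7th.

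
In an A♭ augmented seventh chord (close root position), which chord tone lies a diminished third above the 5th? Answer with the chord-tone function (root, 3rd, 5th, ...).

7th

Spelling the chord: A♭, C, E, G♭.
The 5th is E. A diminished third above E is G♭.
G♭ is the chord's 7th.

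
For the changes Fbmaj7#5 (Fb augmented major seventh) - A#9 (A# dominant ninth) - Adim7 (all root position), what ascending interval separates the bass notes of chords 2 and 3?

The roots are A# and A.
8 letter names make it an octave; at 11 semitones (a half step narrower than perfect) the quality is diminished.

d8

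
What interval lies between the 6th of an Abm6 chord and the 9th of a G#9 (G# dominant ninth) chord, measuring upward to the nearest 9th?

Abm6 has F as its 6th, and G#9 (G# dominant ninth) has A# as its 9th.
3 letter names make it a third; at 5 semitones (a half step wider than major) the quality is augmented.

augmented 3rd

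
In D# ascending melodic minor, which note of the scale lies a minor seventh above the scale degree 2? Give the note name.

D#

The scale is D# E# F# G# A# B# C##.
The scale degree 2 is E#; a minor seventh above that is D# — scale degree 1.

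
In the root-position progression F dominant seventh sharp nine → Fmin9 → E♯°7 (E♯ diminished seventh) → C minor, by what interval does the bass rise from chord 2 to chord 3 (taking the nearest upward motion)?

The roots are F and E♯.
From F to E♯: 12 semitones over a seventh = augmented.

A7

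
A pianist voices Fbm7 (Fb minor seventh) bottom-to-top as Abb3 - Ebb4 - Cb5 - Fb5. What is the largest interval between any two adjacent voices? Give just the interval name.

major 6th

Adjacent intervals: Abb3→Ebb4 = perfect fifth; Ebb4→Cb5 = major sixth; Cb5→Fb5 = perfect fourth.
The largest is Ebb4 to Cb5, a major sixth (9 semitones).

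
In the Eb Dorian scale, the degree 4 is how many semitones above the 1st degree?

The scale is Eb F Gb Ab Bb C Db.
Eb up to Ab is a perfect fourth — 5 semitones.

5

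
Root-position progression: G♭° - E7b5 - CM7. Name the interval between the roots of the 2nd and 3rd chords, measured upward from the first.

m6

The roots are E and C.
From E to C: 8 semitones over a sixth = minor.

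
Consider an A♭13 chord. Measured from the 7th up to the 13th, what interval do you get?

M7

A♭13 is spelled A♭-C-E♭-G♭-B♭-F.
So we need the interval from G♭ up to F.
Counting 7 letters and 11 half steps from G♭ gives a major seventh.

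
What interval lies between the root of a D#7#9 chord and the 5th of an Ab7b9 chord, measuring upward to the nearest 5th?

D#7#9 has D# as its root, and Ab7b9 has Eb as its 5th.
D# up to Eb is 0 semitones, a whole step narrower than a major second, so the interval is diminished.

diminished second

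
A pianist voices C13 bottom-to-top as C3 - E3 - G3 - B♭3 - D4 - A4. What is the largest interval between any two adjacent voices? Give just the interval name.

perfect fifth

Adjacent intervals: C3→E3 = major third; E3→G3 = minor third; G3→B♭3 = minor third; B♭3→D4 = major third; D4→A4 = perfect fifth.
The largest is D4 to A4, a perfect fifth (7 semitones).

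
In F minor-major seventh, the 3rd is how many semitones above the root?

3

Spelling the chord: F-A♭-C-E.
F to A♭ is a minor third: 3 semitones.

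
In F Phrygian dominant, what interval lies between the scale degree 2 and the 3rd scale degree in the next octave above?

F phrygian dominant: F G♭ A B♭ C D♭ E♭.
That puts G♭ below A.
From G♭ to A: 15 semitones over a ninth = augmented.

augmented ninth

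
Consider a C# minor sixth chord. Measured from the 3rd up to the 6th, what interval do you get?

augmented 4th

C# minor sixth is spelled C#, E, G#, A#.
The 3rd is E and the 6th is A#.
From E to A#: 6 semitones over a fourth = augmented.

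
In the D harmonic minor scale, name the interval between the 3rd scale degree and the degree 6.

perfect 4th

Spelling the D harmonic minor scale: D E F G A Bb C#.
So we need the interval from F up to Bb.
From F to Bb is 5 semitones, exactly the perfect fourth.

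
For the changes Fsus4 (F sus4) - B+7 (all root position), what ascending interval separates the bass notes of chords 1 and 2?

augmented fourth

The roots are F and B.
F up to B is 6 semitones, a half step wider than a perfect fourth, so the interval is augmented.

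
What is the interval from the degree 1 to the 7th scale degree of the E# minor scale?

m7

The scale runs E# F## G# A# B# C# D#.
Degree 1 = E#; scale degree 7 = D#.
From E# to D#: 10 semitones over a seventh = minor.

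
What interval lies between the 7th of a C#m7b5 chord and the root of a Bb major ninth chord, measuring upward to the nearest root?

diminished octave

The 7th of C#m7b5 is B; the root of Bb major ninth is Bb.
8 letter names make it an octave; at 11 semitones (a half step narrower than perfect) the quality is diminished.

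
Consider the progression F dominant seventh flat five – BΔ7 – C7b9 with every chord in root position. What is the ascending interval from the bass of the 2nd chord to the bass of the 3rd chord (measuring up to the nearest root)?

The roots are B and C.
B up to C is 1 semitone, a half step narrower than a major second, so the interval is minor.

minor second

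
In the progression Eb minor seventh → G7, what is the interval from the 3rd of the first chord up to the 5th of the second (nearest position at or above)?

The 3rd of Eb minor seventh is Gb; the 5th of G7 is D.
5 letter names make it a fifth; at 8 semitones (a half step wider than perfect) the quality is augmented.

augmented fifth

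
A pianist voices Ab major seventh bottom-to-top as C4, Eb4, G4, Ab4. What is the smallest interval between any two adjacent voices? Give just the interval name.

Adjacent intervals: C4→Eb4 = minor third; Eb4→G4 = major third; G4→Ab4 = minor second.
The smallest is G4 to Ab4, a minor second (1 semitone).

minor second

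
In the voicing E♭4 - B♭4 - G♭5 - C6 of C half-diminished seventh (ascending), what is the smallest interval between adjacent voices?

augmented fourth

Adjacent intervals: E♭4→B♭4 = perfect fifth; B♭4→G♭5 = minor sixth; G♭5→C6 = augmented fourth.
The smallest is G♭5 to C6, an augmented fourth (6 semitones).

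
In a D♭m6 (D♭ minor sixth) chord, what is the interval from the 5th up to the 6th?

Spelling the chord: D♭ F♭ A♭ B♭.
The 5th is A♭ and the 6th is B♭.
A♭ up to B♭ spans 2 letter names and 2 semitones — a major second.

major second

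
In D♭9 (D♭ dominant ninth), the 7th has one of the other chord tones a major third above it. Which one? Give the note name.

Eb

Spelling the chord: D♭, F, A♭, C♭, E♭.
The 7th is C♭. A major third above C♭ is E♭.
E♭ is the chord's 9th.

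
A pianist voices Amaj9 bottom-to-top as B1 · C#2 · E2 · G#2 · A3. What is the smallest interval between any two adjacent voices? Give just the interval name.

major 2nd

Adjacent intervals: B1→C#2 = major second; C#2→E2 = minor third; E2→G#2 = major third; G#2→A3 = minor ninth.
The smallest is B1 to C#2, a major second (2 semitones).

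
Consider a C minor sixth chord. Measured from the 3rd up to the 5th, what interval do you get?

Cmin6 is spelled C-Eb-G-A.
3rd = Eb; 5th = G.
Eb up to G spans 3 letter names and 4 semitones — a major third.

major third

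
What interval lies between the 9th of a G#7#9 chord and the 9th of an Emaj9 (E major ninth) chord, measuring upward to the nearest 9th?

diminished sixth

G#7#9 has A## as its 9th, and Emaj9 (E major ninth) has F# as its 9th.
From A## to F#: 7 semitones over a sixth = diminished.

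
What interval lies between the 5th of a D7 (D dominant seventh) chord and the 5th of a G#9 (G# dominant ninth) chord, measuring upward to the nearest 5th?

augmented 4th

D7 (D dominant seventh) has A as its 5th, and G#9 (G# dominant ninth) has D# as its 5th.
A up to D# is 6 semitones, a half step wider than a perfect fourth, so the interval is augmented.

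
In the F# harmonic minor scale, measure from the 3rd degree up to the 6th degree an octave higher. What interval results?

Spelling the F# harmonic minor scale: F# G# A B C# D E#.
So we need the interval from A up to D.
Counting 11 letters and 17 half steps from A gives a perfect eleventh.

P11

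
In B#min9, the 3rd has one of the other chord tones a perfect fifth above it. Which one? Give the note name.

Spelling the chord: B#, D#, F##, A#, C##.
The 3rd is D#. A perfect fifth above D# is A#.
A# is the chord's 7th.

A#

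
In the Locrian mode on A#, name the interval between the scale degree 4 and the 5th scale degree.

Spelling the Locrian mode on A#: A# B C# D# E F# G#.
The scale degree 4 is D# and the degree 5 is E.
2 letter names make it a second; at 1 semitone (a half step narrower than major) the quality is minor.

minor 2nd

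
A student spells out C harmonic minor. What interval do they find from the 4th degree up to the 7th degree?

C harmonic minor: C D Eb F G Ab B.
The 4th degree is F and the 7th scale degree is B.
4 letter names make it a fourth; at 6 semitones (a half step wider than perfect) the quality is augmented.

A4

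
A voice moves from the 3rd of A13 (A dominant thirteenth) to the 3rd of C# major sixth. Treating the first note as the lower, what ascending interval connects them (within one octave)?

The 3rd of A13 (A dominant thirteenth) is C#; the 3rd of C# major sixth is E#.
From C# to E# is 4 semitones, exactly the major third.

major third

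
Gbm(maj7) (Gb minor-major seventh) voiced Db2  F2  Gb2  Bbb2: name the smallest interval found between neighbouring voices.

minor 2nd

Adjacent intervals: Db2→F2 = major third; F2→Gb2 = minor second; Gb2→Bbb2 = minor third.
The smallest is F2 to Gb2, a minor second (1 semitone).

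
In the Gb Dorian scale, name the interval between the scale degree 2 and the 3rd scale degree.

minor 2nd

The scale runs Gb Ab Bbb Cb Db Eb Fb.
The scale degree 2 is Ab and the 3rd degree is Bbb.
From Ab to Bbb: 1 semitone over a second = minor.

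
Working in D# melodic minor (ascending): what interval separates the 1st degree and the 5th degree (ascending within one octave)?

perfect fifth

D# melodic minor: D# E# F# G# A# B# C##.
So we need the interval from D# up to A#.
Counting 5 letters and 7 half steps from D# gives a perfect fifth.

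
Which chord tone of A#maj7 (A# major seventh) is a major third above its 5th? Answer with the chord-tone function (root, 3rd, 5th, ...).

Spelling the chord: A# C## E# G##.
The 5th is E#. A major third above E# is G##.
G## is the chord's 7th.

7th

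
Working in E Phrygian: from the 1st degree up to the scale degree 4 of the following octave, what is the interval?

The scale runs E F G A B C D.
The 1st degree is E and the scale degree 4 (up an octave) is A.
E up to A spans 11 letter names and 17 semitones — a perfect eleventh.

P11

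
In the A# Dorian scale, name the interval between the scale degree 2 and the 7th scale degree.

The scale runs A# B# C# D# E# F## G#.
The scale degree 2 is B# and the 7th scale degree is G#.
B# up to G# is 8 semitones, a half step narrower than a major sixth, so the interval is minor.

minor sixth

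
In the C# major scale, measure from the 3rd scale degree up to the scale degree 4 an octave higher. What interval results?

C# major: C# D# E# F# G# A# B#.
So we need the interval from E# up to F#.
From E# to F#: 13 semitones over a ninth = minor.

minor ninth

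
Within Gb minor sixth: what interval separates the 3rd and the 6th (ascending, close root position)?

augmented fourth

Gbmin6 (Gb minor sixth) is spelled Gb–Bbb–Db–Eb.
So we need the interval from Bbb up to Eb.
4 letter names make it a fourth; at 6 semitones (a half step wider than perfect) the quality is augmented.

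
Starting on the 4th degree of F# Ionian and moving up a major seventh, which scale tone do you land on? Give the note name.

The scale is F# G# A# B C# D# E#.
The 4th degree is B; a major seventh above that is A# — scale degree 3.

A#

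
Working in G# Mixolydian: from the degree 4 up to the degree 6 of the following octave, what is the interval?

G# mixolydian: G# A# B# C# D# E# F#.
That puts C# below E#.
Counting 10 letters and 16 half steps from C# gives a major tenth.

M10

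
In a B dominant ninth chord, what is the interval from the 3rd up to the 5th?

minor third

Spelling the chord: B-D♯-F♯-A-C♯.
That puts D♯ below F♯.
3 letter names make it a third; at 3 semitones (a half step narrower than major) the quality is minor.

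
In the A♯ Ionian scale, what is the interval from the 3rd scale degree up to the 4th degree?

A♯ major: A♯ B♯ C𝄪 D♯ E♯ F𝄪 G𝄪.
3rd scale degree = C𝄪; degree 4 = D♯.
C𝄪 up to D♯ is 1 semitone, a half step narrower than a major second, so the interval is minor.

minor second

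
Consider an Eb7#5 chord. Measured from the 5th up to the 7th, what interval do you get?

Eb7#5 (Eb augmented seventh): Eb, G, B, Db.
That puts B below Db.
3 letter names make it a third; at 2 semitones (a whole step narrower than major) the quality is diminished.

diminished third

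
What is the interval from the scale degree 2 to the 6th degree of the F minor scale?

diminished fifth

The scale runs F G Ab Bb C Db Eb.
The scale degree 2 is G and the 6th scale degree is Db.
5 letter names make it a fifth; at 6 semitones (a half step narrower than perfect) the quality is diminished.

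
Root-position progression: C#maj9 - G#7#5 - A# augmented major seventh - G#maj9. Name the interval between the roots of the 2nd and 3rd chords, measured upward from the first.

major 2nd

The roots are G# and A#.
From G# to A# is 2 semitones, exactly the major second.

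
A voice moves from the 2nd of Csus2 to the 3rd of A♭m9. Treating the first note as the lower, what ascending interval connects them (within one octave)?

diminished seventh

Csus2 has D as its 2nd, and A♭m9 has C♭ as its 3rd.
From D to C♭: 9 semitones over a seventh = diminished.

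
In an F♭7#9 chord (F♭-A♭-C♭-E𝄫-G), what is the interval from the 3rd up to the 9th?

3rd = A♭; 9th = G.
From A♭ to G is 11 semitones, exactly the major seventh.

major seventh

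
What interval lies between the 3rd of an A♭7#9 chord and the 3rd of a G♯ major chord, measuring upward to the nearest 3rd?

augmented seventh

The 3rd of A♭7#9 is C; the 3rd of G♯ major is B♯.
7 letter names make it a seventh; at 12 semitones (a half step wider than major) the quality is augmented.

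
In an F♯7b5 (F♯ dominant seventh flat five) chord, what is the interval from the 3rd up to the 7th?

F♯7b5 (F♯ dominant seventh flat five): F♯, A♯, C, E.
The 3rd is A♯ and the 7th is E.
A♯ up to E is 6 semitones, a half step narrower than a perfect fifth, so the interval is diminished.
That tritone between 3rd and 7th is what gives the dominant seventh its pull toward resolution.

d5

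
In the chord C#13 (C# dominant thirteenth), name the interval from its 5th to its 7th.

C#13 is spelled C#–E#–G#–B–D#–A#.
5th = G#; 7th = B.
From G# to B: 3 semitones over a third = minor.

minor 3rd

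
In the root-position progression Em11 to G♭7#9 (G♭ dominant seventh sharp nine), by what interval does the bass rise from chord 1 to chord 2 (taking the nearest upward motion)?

d3

The roots are E and G♭.
E up to G♭ is 2 semitones, a whole step narrower than a major third, so the interval is diminished.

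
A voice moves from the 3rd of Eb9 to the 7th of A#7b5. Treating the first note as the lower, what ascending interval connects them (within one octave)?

augmented unison

Eb9 has G as its 3rd, and A#7b5 has G# as its 7th.
From G to G#: 1 semitone over a unison = augmented.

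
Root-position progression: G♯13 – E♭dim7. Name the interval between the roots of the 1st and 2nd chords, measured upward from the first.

The roots are G♯ and E♭.
G♯ up to E♭ is 7 semitones, a whole step narrower than a major sixth, so the interval is diminished.

diminished 6th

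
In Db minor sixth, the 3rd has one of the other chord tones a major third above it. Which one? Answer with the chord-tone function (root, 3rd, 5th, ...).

5th

Spelling the chord: Db Fb Ab Bb.
The 3rd is Fb. A major third above Fb is Ab.
Ab is the chord's 5th.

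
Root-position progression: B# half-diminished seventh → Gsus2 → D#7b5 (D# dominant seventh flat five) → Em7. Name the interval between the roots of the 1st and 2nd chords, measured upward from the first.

diminished 6th

The roots are B# and G.
6 letter names make it a sixth; at 7 semitones (a whole step narrower than major) the quality is diminished.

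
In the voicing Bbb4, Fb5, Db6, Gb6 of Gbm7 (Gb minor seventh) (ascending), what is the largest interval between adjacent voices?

Adjacent intervals: Bbb4→Fb5 = perfect fifth; Fb5→Db6 = major sixth; Db6→Gb6 = perfect fourth.
The largest is Fb5 to Db6, a major sixth (9 semitones).

major sixth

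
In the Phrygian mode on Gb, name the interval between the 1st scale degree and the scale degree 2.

The scale runs Gb Abb Bbb Cb Db Ebb Fb.
1st scale degree = Gb; degree 2 = Abb.
2 letter names make it a second; at 1 semitone (a half step narrower than major) the quality is minor.

m2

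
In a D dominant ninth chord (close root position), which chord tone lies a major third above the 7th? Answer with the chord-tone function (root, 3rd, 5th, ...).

9th

D9: D–F#–A–C–E.
The 7th is C. A major third above C is E.
E is the chord's 9th.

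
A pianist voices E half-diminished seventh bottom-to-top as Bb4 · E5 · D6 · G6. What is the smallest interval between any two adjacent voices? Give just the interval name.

perfect fourth

Adjacent intervals: Bb4→E5 = augmented fourth; E5→D6 = minor seventh; D6→G6 = perfect fourth.
The smallest is D6 to G6, a perfect fourth (5 semitones).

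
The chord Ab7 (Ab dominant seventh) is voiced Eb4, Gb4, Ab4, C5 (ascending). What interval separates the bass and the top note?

major sixth

The outer voices are Eb4 and C5.
From Eb to C is 9 semitones, exactly the major sixth.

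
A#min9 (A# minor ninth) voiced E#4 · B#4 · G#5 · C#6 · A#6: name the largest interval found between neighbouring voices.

major 6th

Adjacent intervals: E#4→B#4 = perfect fifth; B#4→G#5 = minor sixth; G#5→C#6 = perfect fourth; C#6→A#6 = major sixth.
The largest is C#6 to A#6, a major sixth (9 semitones).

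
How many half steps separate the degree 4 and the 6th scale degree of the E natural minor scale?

3

The scale is E F♯ G A B C D.
A up to C is a minor third — 3 semitones.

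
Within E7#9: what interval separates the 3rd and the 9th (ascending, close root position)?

M7

E7#9 (E dominant seventh sharp nine): E G# B D F##.
So we need the interval from G# up to F##.
G# up to F## spans 7 letter names and 11 semitones — a major seventh.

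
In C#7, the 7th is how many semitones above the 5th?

3

Spelling the chord: C#, E#, G#, B.
G# to B is a minor third: 3 semitones.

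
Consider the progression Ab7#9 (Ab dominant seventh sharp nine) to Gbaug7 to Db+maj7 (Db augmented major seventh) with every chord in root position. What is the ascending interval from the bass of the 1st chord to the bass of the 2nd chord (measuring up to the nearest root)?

m7

The roots are Ab and Gb.
Ab up to Gb is 10 semitones, a half step narrower than a major seventh, so the interval is minor.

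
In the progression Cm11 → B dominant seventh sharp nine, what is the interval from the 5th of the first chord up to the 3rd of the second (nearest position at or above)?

The 5th of Cm11 is G; the 3rd of B dominant seventh sharp nine is D#.
5 letter names make it a fifth; at 8 semitones (a half step wider than perfect) the quality is augmented.

augmented 5th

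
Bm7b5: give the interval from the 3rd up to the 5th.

m3

Spelling the chord: B, D, F, A.
The 3rd is D and the 5th is F.
From D to F: 3 semitones over a third = minor.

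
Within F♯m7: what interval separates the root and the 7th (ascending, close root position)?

minor seventh

Spelling the chord: F♯ A C♯ E.
That puts F♯ below E.
From F♯ to E: 10 semitones over a seventh = minor.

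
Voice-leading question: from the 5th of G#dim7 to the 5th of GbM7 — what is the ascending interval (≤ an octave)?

diminished 8th

G#dim7 has D as its 5th, and GbM7 has Db as its 5th.
8 letter names make it an octave; at 11 semitones (a half step narrower than perfect) the quality is diminished.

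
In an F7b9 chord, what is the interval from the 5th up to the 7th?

minor third

The chord tones of F7b9 (F dominant seventh flat nine) are F, A, C, Eb, Gb.
That puts C below Eb.
3 letter names make it a third; at 3 semitones (a half step narrower than major) the quality is minor.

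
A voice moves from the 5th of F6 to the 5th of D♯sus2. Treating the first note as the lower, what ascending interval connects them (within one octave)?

The 5th of F6 is C; the 5th of D♯sus2 is A♯.
C up to A♯ is 10 semitones, a half step wider than a major sixth, so the interval is augmented.

augmented 6th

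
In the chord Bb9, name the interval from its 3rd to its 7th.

Bb9: Bb–D–F–Ab–C.
That puts D below Ab.
5 letter names make it a fifth; at 6 semitones (a half step narrower than perfect) the quality is diminished.
This 3–7 tritone is the characteristic tension at the heart of the dominant sound.

d5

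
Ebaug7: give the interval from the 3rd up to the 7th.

diminished 5th

Spelling the chord: Eb-G-B-Db.
3rd = G; 7th = Db.
From G to Db: 6 semitones over a fifth = diminished.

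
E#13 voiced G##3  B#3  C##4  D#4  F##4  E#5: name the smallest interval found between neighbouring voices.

Adjacent intervals: G##3→B#3 = minor third; B#3→C##4 = major second; C##4→D#4 = minor second; D#4→F##4 = major third; F##4→E#5 = minor seventh.
The smallest is C##4 to D#4, a minor second (1 semitone).

m2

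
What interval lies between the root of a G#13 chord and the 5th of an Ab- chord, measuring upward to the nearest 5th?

diminished sixth

G#13 has G# as its root, and Ab- has Eb as its 5th.
From G# to Eb: 7 semitones over a sixth = diminished.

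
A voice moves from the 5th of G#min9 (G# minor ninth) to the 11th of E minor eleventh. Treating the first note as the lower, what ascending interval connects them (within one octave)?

diminished fifth

The 5th of G#min9 (G# minor ninth) is D#; the 11th of E minor eleventh is A.
5 letter names make it a fifth; at 6 semitones (a half step narrower than perfect) the quality is diminished.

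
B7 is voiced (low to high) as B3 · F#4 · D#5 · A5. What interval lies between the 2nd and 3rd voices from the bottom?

Those voices are F#4 and D#5.
Counting 6 letters and 9 half steps from F# gives a major sixth.

major sixth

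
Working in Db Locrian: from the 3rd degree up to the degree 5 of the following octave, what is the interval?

minor tenth

Spelling Db Locrian: Db Ebb Fb Gb Abb Bbb Cb.
So we need the interval from Fb up to Abb.
From Fb to Abb: 15 semitones over a tenth = minor.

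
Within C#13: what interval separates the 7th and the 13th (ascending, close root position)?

M7

C#13 is spelled C#, E#, G#, B, D#, A#.
7th = B; 13th = A#.
B up to A# spans 7 letter names and 11 semitones — a major seventh.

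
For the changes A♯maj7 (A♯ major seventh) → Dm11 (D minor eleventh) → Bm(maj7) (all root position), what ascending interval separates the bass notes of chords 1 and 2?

The roots are A♯ and D.
4 letter names make it a fourth; at 4 semitones (a half step narrower than perfect) the quality is diminished.

diminished 4th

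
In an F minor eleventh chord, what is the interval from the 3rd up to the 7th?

Fm11: F A♭ C E♭ G B♭.
So we need the interval from A♭ up to E♭.
From A♭ to E♭ is 7 semitones, exactly the perfect fifth.

P5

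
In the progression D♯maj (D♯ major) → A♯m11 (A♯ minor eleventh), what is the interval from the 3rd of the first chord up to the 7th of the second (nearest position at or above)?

minor second

D♯maj (D♯ major) has F𝄪 as its 3rd, and A♯m11 (A♯ minor eleventh) has G♯ as its 7th.
2 letter names make it a second; at 1 semitone (a half step narrower than major) the quality is minor.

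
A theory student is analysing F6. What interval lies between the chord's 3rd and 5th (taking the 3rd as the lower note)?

minor third

F6 (F major sixth) is spelled F, A, C, D.
So we need the interval from A up to C.
From A to C: 3 semitones over a third = minor.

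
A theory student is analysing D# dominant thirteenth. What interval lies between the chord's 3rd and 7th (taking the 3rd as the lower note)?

d5

Spelling the chord: D#, F##, A#, C#, E#, B#.
3rd = F##; 7th = C#.
5 letter names make it a fifth; at 6 semitones (a half step narrower than perfect) the quality is diminished.
That tritone between 3rd and 7th is what gives the dominant seventh its pull toward resolution.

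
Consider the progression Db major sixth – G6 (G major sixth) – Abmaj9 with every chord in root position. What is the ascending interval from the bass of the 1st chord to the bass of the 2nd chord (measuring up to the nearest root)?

The roots are Db and G.
From Db to G: 6 semitones over a fourth = augmented.

augmented fourth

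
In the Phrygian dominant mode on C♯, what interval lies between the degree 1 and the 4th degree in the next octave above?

perfect 11th

C♯ phrygian dominant: C♯ D E♯ F♯ G♯ A B.
Degree 1 = C♯; scale degree 4 (up an octave) = F♯.
C♯ up to F♯ spans 11 letter names and 17 semitones — a perfect eleventh.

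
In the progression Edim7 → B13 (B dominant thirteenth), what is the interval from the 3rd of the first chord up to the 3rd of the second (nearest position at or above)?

The 3rd of Edim7 is G; the 3rd of B13 (B dominant thirteenth) is D♯.
5 letter names make it a fifth; at 8 semitones (a half step wider than perfect) the quality is augmented.

augmented 5th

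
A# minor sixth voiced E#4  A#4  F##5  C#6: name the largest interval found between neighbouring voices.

Adjacent intervals: E#4→A#4 = perfect fourth; A#4→F##5 = major sixth; F##5→C#6 = diminished fifth.
The largest is A#4 to F##5, a major sixth (9 semitones).

M6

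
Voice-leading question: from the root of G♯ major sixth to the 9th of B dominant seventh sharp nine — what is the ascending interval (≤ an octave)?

A4

G♯ major sixth has G♯ as its root, and B dominant seventh sharp nine has C𝄪 as its 9th.
From G♯ to C𝄪: 6 semitones over a fourth = augmented.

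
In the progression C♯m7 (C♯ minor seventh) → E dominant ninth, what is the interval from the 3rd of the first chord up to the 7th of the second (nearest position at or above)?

C♯m7 (C♯ minor seventh) has E as its 3rd, and E dominant ninth has D as its 7th.
E up to D is 10 semitones, a half step narrower than a major seventh, so the interval is minor.

minor seventh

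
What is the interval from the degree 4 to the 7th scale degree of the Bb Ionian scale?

augmented fourth

The scale runs Bb C D Eb F G A.
The degree 4 is Eb and the 7th degree is A.
4 letter names make it a fourth; at 6 semitones (a half step wider than perfect) the quality is augmented.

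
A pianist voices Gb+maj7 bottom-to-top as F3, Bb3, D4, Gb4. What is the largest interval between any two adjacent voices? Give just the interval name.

Adjacent intervals: F3→Bb3 = perfect fourth; Bb3→D4 = major third; D4→Gb4 = diminished fourth.
The largest is F3 to Bb3, a perfect fourth (5 semitones).

perfect fourth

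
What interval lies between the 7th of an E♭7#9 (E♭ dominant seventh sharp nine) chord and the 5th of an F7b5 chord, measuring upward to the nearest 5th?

minor 7th

The 7th of E♭7#9 (E♭ dominant seventh sharp nine) is D♭; the 5th of F7b5 is C♭.
7 letter names make it a seventh; at 10 semitones (a half step narrower than major) the quality is minor.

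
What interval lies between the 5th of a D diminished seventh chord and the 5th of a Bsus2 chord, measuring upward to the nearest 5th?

D diminished seventh has Ab as its 5th, and Bsus2 has F# as its 5th.
6 letter names make it a sixth; at 10 semitones (a half step wider than major) the quality is augmented.

augmented 6th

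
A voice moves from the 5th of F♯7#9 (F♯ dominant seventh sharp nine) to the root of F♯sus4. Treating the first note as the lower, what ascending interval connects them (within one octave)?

perfect fourth

The 5th of F♯7#9 (F♯ dominant seventh sharp nine) is C♯; the root of F♯sus4 is F♯.
C♯ up to F♯ spans 4 letter names and 5 semitones — a perfect fourth.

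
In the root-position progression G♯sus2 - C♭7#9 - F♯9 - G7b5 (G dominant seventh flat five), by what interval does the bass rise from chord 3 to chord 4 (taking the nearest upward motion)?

The roots are F♯ and G.
From F♯ to G: 1 semitone over a second = minor.

m2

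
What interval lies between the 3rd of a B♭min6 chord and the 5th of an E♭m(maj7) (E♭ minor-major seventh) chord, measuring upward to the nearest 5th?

major sixth

The 3rd of B♭min6 is D♭; the 5th of E♭m(maj7) (E♭ minor-major seventh) is B♭.
Counting 6 letters and 9 half steps from D♭ gives a major sixth.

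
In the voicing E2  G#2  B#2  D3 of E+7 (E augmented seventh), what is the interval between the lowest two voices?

major third

Those voices are E2 and G#2.
E up to G# spans 3 letter names and 4 semitones — a major third.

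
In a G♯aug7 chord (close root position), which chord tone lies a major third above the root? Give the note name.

G♯+7: G♯ B♯ D𝄪 F♯.
The root is G♯. A major third above G♯ is B♯.
B♯ is the chord's 3rd.

B#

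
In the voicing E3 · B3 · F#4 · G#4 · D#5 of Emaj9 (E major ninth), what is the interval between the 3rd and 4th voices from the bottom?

Those voices are F#4 and G#4.
F# up to G# spans 2 letter names and 2 semitones — a major second.

major 2nd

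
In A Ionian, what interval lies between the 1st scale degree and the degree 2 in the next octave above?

major ninth

A major: A B C♯ D E F♯ G♯.
1st scale degree = A; 2nd degree (up an octave) = B.
From A to B is 14 semitones, exactly the major ninth.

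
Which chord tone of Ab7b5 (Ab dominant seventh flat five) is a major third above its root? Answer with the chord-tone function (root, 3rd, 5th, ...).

3rd

The chord tones of Ab dominant seventh flat five are Ab-C-Ebb-Gb.
The root is Ab. A major third above Ab is C.
C is the chord's 3rd.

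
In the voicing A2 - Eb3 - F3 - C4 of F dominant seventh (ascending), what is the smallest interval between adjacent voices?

Adjacent intervals: A2→Eb3 = diminished fifth; Eb3→F3 = major second; F3→C4 = perfect fifth.
The smallest is Eb3 to F3, a major second (2 semitones).

major second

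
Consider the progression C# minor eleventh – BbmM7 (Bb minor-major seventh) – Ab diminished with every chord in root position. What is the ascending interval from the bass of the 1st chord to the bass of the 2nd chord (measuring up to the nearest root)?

The roots are C# and Bb.
C# up to Bb is 9 semitones, a whole step narrower than a major seventh, so the interval is diminished.

d7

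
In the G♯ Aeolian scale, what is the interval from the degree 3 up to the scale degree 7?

Spelling the G♯ Aeolian scale: G♯ A♯ B C♯ D♯ E F♯.
That puts B below F♯.
B up to F♯ spans 5 letter names and 7 semitones — a perfect fifth.

perfect fifth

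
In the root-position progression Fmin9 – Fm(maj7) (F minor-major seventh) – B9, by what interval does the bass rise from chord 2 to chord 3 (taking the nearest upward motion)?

The roots are F and B.
F up to B is 6 semitones, a half step wider than a perfect fourth, so the interval is augmented.

augmented fourth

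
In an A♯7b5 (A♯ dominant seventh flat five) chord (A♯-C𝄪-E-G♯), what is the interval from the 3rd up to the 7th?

3rd = C𝄪; 7th = G♯.
5 letter names make it a fifth; at 6 semitones (a half step narrower than perfect) the quality is diminished.
This 3–7 tritone is the characteristic tension at the heart of the dominant sound.

d5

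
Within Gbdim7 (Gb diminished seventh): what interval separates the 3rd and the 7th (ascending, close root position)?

Spelling the chord: Gb-Bbb-Dbb-Fbb.
That puts Bbb below Fbb.
From Bbb to Fbb: 6 semitones over a fifth = diminished.

diminished fifth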